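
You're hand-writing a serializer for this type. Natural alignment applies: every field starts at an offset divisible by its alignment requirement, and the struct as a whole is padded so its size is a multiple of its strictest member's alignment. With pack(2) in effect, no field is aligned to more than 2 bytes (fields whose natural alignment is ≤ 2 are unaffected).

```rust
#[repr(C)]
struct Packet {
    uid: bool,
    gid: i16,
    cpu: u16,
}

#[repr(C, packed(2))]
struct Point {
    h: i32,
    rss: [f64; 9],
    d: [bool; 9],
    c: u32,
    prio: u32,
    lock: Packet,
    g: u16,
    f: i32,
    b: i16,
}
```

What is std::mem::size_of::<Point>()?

Packet: uid at 0 (size 1, align 1) → ends 1; pad 1 to align 2 for gid; gid at 2 (size 2, align 2) → ends 4; cpu at 4 (size 2, align 2) → ends 6; total 6 bytes, alignment 2
h at 0 (size 4, align 2) → ends 4
rss at 4 (size 72, align 2) → ends 76
d at 76 (size 9, align 1) → ends 85
pad 1 to align 2 for c
c at 86 (size 4, align 2) → ends 90
prio at 90 (size 4, align 2) → ends 94
lock at 94 (size 6, align 2) → ends 100
g at 100 (size 2, align 2) → ends 102
f at 102 (size 4, align 2) → ends 106
b at 106 (size 2, align 2) → ends 108
total 108 bytes, alignment 2

108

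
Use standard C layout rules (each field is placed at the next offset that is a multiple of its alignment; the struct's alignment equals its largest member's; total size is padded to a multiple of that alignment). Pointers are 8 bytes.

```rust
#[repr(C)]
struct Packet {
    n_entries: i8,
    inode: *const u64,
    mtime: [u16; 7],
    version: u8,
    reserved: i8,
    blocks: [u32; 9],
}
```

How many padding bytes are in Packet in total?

11

n_entries at 0 (size 1, align 1) → ends 1
pad 7 to align 8 for inode
inode at 8 (size 8, align 8) → ends 16
mtime at 16 (size 14, align 2) → ends 30
version at 30 (size 1, align 1) → ends 31
reserved at 31 (size 1, align 1) → ends 32
blocks at 32 (size 36, align 4) → ends 68
tail pad 4 to reach multiple of 8
total 72 bytes, alignment 8
data bytes 61, size 72 → padding 11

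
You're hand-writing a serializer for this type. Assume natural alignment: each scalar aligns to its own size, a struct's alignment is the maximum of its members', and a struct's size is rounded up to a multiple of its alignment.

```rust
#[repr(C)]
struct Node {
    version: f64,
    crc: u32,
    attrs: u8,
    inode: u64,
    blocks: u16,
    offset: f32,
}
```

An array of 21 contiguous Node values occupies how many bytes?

672

@0: version [8B, align 8] → 8
@8: crc [4B, align 4] → 12
@12: attrs [1B, align 1] → 13
+3 pad (align 8)
@16: inode [8B, align 8] → 24
@24: blocks [2B, align 2] → 26
+2 pad (align 4)
@28: offset [4B, align 4] → 32
size 32, align 8
array of 21: 21 × 32 = 672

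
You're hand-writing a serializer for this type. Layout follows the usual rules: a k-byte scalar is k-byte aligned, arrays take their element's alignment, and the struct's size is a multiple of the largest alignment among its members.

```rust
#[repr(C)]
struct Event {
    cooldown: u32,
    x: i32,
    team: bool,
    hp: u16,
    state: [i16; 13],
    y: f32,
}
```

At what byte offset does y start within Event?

40

0..4  cooldown  (4B, 4-aligned)
4..8  x  (4B, 4-aligned)
8..9  team  (1B, 1-aligned)
9..10  -- padding (1B)
10..12  hp  (2B, 2-aligned)
12..38  state  (26B, 2-aligned)
38..40  -- padding (2B)
40..44  y  (4B, 4-aligned)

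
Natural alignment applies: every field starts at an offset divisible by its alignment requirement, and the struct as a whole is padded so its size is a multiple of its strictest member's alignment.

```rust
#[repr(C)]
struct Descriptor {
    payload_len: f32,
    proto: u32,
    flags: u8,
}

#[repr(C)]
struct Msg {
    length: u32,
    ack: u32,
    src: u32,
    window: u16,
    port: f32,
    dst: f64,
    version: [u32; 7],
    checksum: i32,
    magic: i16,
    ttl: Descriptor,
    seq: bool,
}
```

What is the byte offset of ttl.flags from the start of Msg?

Descriptor: @0: payload_len [4B, align 4] → 4; @4: proto [4B, align 4] → 8; @8: flags [1B, align 1] → 9; +3 tail pad (align 4); size 12, align 4
@0: length [4B, align 4] → 4
@4: ack [4B, align 4] → 8
@8: src [4B, align 4] → 12
@12: window [2B, align 2] → 14
+2 pad (align 4)
@16: port [4B, align 4] → 20
+4 pad (align 8)
@24: dst [8B, align 8] → 32
@32: version [28B, align 4] → 60
@60: checksum [4B, align 4] → 64
@64: magic [2B, align 2] → 66
+2 pad (align 4)
@68: ttl [12B, align 4] → 80
within Descriptor: flags at 8
68 + 8 = 76

76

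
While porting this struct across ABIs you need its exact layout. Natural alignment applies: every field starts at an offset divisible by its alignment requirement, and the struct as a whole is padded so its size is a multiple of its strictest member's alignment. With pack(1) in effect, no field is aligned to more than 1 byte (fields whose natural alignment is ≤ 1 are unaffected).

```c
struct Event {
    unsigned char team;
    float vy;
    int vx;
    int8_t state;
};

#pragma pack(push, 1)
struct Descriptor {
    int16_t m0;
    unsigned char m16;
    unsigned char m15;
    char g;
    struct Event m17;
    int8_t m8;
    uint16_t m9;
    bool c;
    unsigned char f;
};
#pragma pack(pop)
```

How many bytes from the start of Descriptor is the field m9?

Event: 0..1  team  (1B, 1-aligned); 1..4  -- padding (3B); 4..8  vy  (4B, 4-aligned); 8..12  vx  (4B, 4-aligned); 12..13  state  (1B, 1-aligned); 13..16  -- tail padding (3B); sizeof = 16, alignof = 4
0..2  m0  (2B, 1-aligned)
2..3  m16  (1B, 1-aligned)
3..4  m15  (1B, 1-aligned)
4..5  g  (1B, 1-aligned)
5..21  m17  (16B, 1-aligned)
21..22  m8  (1B, 1-aligned)
22..24  m9  (2B, 1-aligned)

22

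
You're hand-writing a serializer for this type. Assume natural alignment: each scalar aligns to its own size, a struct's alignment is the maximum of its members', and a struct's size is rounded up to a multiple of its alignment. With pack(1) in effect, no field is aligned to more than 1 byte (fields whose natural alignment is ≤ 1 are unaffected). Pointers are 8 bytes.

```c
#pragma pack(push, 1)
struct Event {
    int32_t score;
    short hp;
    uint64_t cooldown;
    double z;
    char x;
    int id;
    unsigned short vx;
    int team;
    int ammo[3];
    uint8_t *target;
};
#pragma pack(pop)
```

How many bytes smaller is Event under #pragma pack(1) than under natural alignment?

11

natural layout:
  0..4  score  (4B, 4-aligned)
  4..6  hp  (2B, 2-aligned)
  6..8  -- padding (2B)
  8..16  cooldown  (8B, 8-aligned)
  16..24  z  (8B, 8-aligned)
  24..25  x  (1B, 1-aligned)
  25..28  -- padding (3B)
  28..32  id  (4B, 4-aligned)
  32..34  vx  (2B, 2-aligned)
  34..36  -- padding (2B)
  36..40  team  (4B, 4-aligned)
  40..52  ammo  (12B, 4-aligned)
  52..56  -- padding (4B)
  56..64  target  (8B, 8-aligned)
  sizeof = 64, alignof = 8
packed(1) layout:
  0..4  score  (4B, 1-aligned)
  4..6  hp  (2B, 1-aligned)
  6..14  cooldown  (8B, 1-aligned)
  14..22  z  (8B, 1-aligned)
  22..23  x  (1B, 1-aligned)
  23..27  id  (4B, 1-aligned)
  27..29  vx  (2B, 1-aligned)
  29..33  team  (4B, 1-aligned)
  33..45  ammo  (12B, 1-aligned)
  45..53  target  (8B, 1-aligned)
  sizeof = 53, alignof = 1
64 − 53 = 11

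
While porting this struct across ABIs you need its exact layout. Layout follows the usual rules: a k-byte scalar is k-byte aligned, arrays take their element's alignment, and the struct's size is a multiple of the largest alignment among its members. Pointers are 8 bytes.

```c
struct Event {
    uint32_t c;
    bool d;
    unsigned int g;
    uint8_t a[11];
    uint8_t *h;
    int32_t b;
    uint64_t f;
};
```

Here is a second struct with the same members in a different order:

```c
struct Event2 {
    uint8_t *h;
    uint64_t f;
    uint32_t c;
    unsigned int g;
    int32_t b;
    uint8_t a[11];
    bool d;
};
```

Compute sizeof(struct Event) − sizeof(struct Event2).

8

c at 0 (size 4, align 4) → ends 4
d at 4 (size 1, align 1) → ends 5
pad 3 to align 4 for g
g at 8 (size 4, align 4) → ends 12
a at 12 (size 11, align 1) → ends 23
pad 1 to align 8 for h
h at 24 (size 8, align 8) → ends 32
b at 32 (size 4, align 4) → ends 36
pad 4 to align 8 for f
f at 40 (size 8, align 8) → ends 48
total 48 bytes, alignment 8
— Event2 —
h at 0 (size 8, align 8) → ends 8
f at 8 (size 8, align 8) → ends 16
c at 16 (size 4, align 4) → ends 20
g at 20 (size 4, align 4) → ends 24
b at 24 (size 4, align 4) → ends 28
a at 28 (size 11, align 1) → ends 39
d at 39 (size 1, align 1) → ends 40
total 40 bytes, alignment 8
48 − 40 = 8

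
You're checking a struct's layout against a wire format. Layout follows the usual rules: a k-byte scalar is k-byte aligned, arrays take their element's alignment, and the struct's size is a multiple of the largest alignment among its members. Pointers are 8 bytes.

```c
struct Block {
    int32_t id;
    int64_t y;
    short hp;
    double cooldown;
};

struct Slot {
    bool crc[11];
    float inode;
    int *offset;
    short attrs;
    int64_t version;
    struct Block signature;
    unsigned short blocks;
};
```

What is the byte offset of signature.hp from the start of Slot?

56

Block: 0..4  id  (4B, 4-aligned); 4..8  -- padding (4B); 8..16  y  (8B, 8-aligned); 16..18  hp  (2B, 2-aligned); 18..24  -- padding (6B); 24..32  cooldown  (8B, 8-aligned); sizeof = 32, alignof = 8
0..11  crc  (11B, 1-aligned)
11..12  -- padding (1B)
12..16  inode  (4B, 4-aligned)
16..24  offset  (8B, 8-aligned)
24..26  attrs  (2B, 2-aligned)
26..32  -- padding (6B)
32..40  version  (8B, 8-aligned)
40..72  signature  (32B, 8-aligned)
within Block: hp at 16
40 + 16 = 56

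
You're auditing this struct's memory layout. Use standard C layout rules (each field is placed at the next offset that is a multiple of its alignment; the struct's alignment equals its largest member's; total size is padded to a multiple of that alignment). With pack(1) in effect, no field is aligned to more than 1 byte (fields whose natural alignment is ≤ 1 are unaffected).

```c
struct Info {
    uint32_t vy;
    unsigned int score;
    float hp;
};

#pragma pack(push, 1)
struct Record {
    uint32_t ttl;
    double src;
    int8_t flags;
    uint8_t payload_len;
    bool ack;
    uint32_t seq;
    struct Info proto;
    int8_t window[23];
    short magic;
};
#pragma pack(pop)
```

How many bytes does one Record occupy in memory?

Info: @0: vy [4B, align 4] → 4; @4: score [4B, align 4] → 8; @8: hp [4B, align 4] → 12; size 12, align 4
@0: ttl [4B, align 1] → 4
@4: src [8B, align 1] → 12
@12: flags [1B, align 1] → 13
@13: payload_len [1B, align 1] → 14
@14: ack [1B, align 1] → 15
@15: seq [4B, align 1] → 19
@19: proto [12B, align 1] → 31
@31: window [23B, align 1] → 54
@54: magic [2B, align 1] → 56
size 56, align 1

56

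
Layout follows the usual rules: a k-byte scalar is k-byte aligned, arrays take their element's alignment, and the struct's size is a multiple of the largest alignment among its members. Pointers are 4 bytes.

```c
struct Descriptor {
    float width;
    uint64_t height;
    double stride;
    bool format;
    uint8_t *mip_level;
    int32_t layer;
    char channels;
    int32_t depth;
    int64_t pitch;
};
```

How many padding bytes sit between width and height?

0..4  width  (4B, 4-aligned)
4..8  -- padding (4B)
8..16  height  (8B, 8-aligned)

4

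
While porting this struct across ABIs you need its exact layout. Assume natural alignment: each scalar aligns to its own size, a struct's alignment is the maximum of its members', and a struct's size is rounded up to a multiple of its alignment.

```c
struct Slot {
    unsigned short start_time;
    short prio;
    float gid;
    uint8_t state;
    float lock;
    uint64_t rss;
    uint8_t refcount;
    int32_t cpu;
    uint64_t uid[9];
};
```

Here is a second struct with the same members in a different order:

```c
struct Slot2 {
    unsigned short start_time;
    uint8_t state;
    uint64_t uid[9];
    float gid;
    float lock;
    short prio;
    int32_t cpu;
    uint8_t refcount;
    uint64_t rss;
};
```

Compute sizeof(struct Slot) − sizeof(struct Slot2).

0..2  start_time  (2B, 2-aligned)
2..4  prio  (2B, 2-aligned)
4..8  gid  (4B, 4-aligned)
8..9  state  (1B, 1-aligned)
9..12  -- padding (3B)
12..16  lock  (4B, 4-aligned)
16..24  rss  (8B, 8-aligned)
24..25  refcount  (1B, 1-aligned)
25..28  -- padding (3B)
28..32  cpu  (4B, 4-aligned)
32..104  uid  (72B, 8-aligned)
sizeof = 104, alignof = 8
— Slot2 —
0..2  start_time  (2B, 2-aligned)
2..3  state  (1B, 1-aligned)
3..8  -- padding (5B)
8..80  uid  (72B, 8-aligned)
80..84  gid  (4B, 4-aligned)
84..88  lock  (4B, 4-aligned)
88..90  prio  (2B, 2-aligned)
90..92  -- padding (2B)
92..96  cpu  (4B, 4-aligned)
96..97  refcount  (1B, 1-aligned)
97..104  -- padding (7B)
104..112  rss  (8B, 8-aligned)
sizeof = 112, alignof = 8
104 − 112 = -8

-8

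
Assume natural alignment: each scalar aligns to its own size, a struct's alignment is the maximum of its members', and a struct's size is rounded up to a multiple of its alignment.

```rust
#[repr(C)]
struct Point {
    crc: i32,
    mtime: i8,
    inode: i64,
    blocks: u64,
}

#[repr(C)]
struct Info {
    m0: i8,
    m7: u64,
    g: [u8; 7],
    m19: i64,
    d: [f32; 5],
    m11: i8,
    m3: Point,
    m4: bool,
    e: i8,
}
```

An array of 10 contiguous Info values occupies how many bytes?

880

Point: 0..4  crc  (4B, 4-aligned); 4..5  mtime  (1B, 1-aligned); 5..8  -- padding (3B); 8..16  inode  (8B, 8-aligned); 16..24  blocks  (8B, 8-aligned); sizeof = 24, alignof = 8
0..1  m0  (1B, 1-aligned)
1..8  -- padding (7B)
8..16  m7  (8B, 8-aligned)
16..23  g  (7B, 1-aligned)
23..24  -- padding (1B)
24..32  m19  (8B, 8-aligned)
32..52  d  (20B, 4-aligned)
52..53  m11  (1B, 1-aligned)
53..56  -- padding (3B)
56..80  m3  (24B, 8-aligned)
80..81  m4  (1B, 1-aligned)
81..82  e  (1B, 1-aligned)
82..88  -- tail padding (6B)
sizeof = 88, alignof = 8
array of 10: 10 × 88 = 880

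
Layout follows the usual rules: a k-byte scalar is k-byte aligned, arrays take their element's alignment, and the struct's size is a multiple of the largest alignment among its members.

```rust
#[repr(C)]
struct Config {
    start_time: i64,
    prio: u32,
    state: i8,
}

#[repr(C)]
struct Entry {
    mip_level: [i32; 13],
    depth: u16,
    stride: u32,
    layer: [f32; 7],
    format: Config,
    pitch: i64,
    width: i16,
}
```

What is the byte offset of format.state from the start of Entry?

100

Config: start_time at 0 (size 8, align 8) → ends 8; prio at 8 (size 4, align 4) → ends 12; state at 12 (size 1, align 1) → ends 13; tail pad 3 to reach multiple of 8; total 16 bytes, alignment 8
mip_level at 0 (size 52, align 4) → ends 52
depth at 52 (size 2, align 2) → ends 54
pad 2 to align 4 for stride
stride at 56 (size 4, align 4) → ends 60
layer at 60 (size 28, align 4) → ends 88
format at 88 (size 16, align 8) → ends 104
within Config: state at 12
88 + 12 = 100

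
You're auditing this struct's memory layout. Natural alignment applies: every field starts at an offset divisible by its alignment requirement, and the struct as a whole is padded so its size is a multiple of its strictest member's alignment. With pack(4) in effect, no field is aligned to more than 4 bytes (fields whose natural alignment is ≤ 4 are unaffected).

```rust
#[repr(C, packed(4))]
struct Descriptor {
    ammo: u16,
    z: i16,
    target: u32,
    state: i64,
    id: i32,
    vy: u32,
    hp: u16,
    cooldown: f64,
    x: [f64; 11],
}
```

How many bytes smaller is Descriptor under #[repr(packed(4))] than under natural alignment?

natural layout:
  0..2  ammo  (2B, 2-aligned)
  2..4  z  (2B, 2-aligned)
  4..8  target  (4B, 4-aligned)
  8..16  state  (8B, 8-aligned)
  16..20  id  (4B, 4-aligned)
  20..24  vy  (4B, 4-aligned)
  24..26  hp  (2B, 2-aligned)
  26..32  -- padding (6B)
  32..40  cooldown  (8B, 8-aligned)
  40..128  x  (88B, 8-aligned)
  sizeof = 128, alignof = 8
packed(4) layout:
  0..2  ammo  (2B, 2-aligned)
  2..4  z  (2B, 2-aligned)
  4..8  target  (4B, 4-aligned)
  8..16  state  (8B, 4-aligned)
  16..20  id  (4B, 4-aligned)
  20..24  vy  (4B, 4-aligned)
  24..26  hp  (2B, 2-aligned)
  26..28  -- padding (2B)
  28..36  cooldown  (8B, 4-aligned)
  36..124  x  (88B, 4-aligned)
  sizeof = 124, alignof = 4
128 − 124 = 4

4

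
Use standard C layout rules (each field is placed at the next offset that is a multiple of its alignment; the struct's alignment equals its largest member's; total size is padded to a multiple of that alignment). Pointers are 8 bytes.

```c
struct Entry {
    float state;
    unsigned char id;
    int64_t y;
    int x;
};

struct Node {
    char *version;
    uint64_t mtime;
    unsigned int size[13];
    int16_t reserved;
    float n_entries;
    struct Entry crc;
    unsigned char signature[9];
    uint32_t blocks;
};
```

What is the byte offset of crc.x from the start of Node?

Entry: 0..4  state  (4B, 4-aligned); 4..5  id  (1B, 1-aligned); 5..8  -- padding (3B); 8..16  y  (8B, 8-aligned); 16..20  x  (4B, 4-aligned); 20..24  -- tail padding (4B); sizeof = 24, alignof = 8
0..8  version  (8B, 8-aligned)
8..16  mtime  (8B, 8-aligned)
16..68  size  (52B, 4-aligned)
68..70  reserved  (2B, 2-aligned)
70..72  -- padding (2B)
72..76  n_entries  (4B, 4-aligned)
76..80  -- padding (4B)
80..104  crc  (24B, 8-aligned)
within Entry: x at 16
80 + 16 = 96

96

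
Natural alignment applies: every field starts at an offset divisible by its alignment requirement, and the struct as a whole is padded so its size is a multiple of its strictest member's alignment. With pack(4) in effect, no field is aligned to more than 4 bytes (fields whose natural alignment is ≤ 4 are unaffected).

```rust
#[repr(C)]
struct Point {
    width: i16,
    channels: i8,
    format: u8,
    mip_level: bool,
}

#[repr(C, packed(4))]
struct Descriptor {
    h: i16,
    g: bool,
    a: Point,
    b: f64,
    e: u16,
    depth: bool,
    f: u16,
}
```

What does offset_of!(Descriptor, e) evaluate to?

Point: width at 0 (size 2, align 2) → ends 2; channels at 2 (size 1, align 1) → ends 3; format at 3 (size 1, align 1) → ends 4; mip_level at 4 (size 1, align 1) → ends 5; tail pad 1 to reach multiple of 2; total 6 bytes, alignment 2
h at 0 (size 2, align 2) → ends 2
g at 2 (size 1, align 1) → ends 3
pad 1 to align 2 for a
a at 4 (size 6, align 2) → ends 10
pad 2 to align 4 for b
b at 12 (size 8, align 4) → ends 20
e at 20 (size 2, align 2) → ends 22

20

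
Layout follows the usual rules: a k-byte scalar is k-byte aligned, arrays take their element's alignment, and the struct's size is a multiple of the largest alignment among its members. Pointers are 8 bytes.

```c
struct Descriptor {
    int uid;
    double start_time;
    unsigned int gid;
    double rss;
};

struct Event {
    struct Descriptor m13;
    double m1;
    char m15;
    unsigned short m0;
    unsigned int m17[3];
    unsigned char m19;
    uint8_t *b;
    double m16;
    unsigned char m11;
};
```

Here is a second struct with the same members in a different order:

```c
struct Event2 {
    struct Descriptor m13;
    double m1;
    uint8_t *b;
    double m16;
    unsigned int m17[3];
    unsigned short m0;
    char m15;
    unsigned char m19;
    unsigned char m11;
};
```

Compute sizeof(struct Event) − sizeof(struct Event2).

Descriptor: @0: uid [4B, align 4] → 4; +4 pad (align 8); @8: start_time [8B, align 8] → 16; @16: gid [4B, align 4] → 20; +4 pad (align 8); @24: rss [8B, align 8] → 32; size 32, align 8
@0: m13 [32B, align 8] → 32
@32: m1 [8B, align 8] → 40
@40: m15 [1B, align 1] → 41
+1 pad (align 2)
@42: m0 [2B, align 2] → 44
@44: m17 [12B, align 4] → 56
@56: m19 [1B, align 1] → 57
+7 pad (align 8)
@64: b [8B, align 8] → 72
@72: m16 [8B, align 8] → 80
@80: m11 [1B, align 1] → 81
+7 tail pad (align 8)
size 88, align 8
— Event2 —
@0: m13 [32B, align 8] → 32
@32: m1 [8B, align 8] → 40
@40: b [8B, align 8] → 48
@48: m16 [8B, align 8] → 56
@56: m17 [12B, align 4] → 68
@68: m0 [2B, align 2] → 70
@70: m15 [1B, align 1] → 71
@71: m19 [1B, align 1] → 72
@72: m11 [1B, align 1] → 73
+7 tail pad (align 8)
size 80, align 8
88 − 80 = 8

8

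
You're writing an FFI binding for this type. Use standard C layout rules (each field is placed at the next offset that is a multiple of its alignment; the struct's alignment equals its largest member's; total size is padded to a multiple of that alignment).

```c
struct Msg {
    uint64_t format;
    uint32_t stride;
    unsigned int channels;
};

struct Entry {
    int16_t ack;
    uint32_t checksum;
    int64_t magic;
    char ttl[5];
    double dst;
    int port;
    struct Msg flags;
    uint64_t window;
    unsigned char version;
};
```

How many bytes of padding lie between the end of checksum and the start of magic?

Msg: 0..8  format  (8B, 8-aligned); 8..12  stride  (4B, 4-aligned); 12..16  channels  (4B, 4-aligned); sizeof = 16, alignof = 8
0..2  ack  (2B, 2-aligned)
2..4  -- padding (2B)
4..8  checksum  (4B, 4-aligned)
8..16  magic  (8B, 8-aligned)

0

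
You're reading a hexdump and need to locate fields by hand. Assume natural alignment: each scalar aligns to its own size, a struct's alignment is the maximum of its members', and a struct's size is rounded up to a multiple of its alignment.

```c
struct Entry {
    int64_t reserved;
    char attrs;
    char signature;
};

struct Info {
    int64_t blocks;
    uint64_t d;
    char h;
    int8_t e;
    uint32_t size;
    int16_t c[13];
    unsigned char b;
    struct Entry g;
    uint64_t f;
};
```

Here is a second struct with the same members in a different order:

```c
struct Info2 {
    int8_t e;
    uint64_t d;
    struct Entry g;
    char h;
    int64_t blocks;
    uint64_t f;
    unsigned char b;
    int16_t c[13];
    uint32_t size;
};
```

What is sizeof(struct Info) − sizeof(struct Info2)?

-8

Entry: @0: reserved [8B, align 8] → 8; @8: attrs [1B, align 1] → 9; @9: signature [1B, align 1] → 10; +6 tail pad (align 8); size 16, align 8
@0: blocks [8B, align 8] → 8
@8: d [8B, align 8] → 16
@16: h [1B, align 1] → 17
@17: e [1B, align 1] → 18
+2 pad (align 4)
@20: size [4B, align 4] → 24
@24: c [26B, align 2] → 50
@50: b [1B, align 1] → 51
+5 pad (align 8)
@56: g [16B, align 8] → 72
@72: f [8B, align 8] → 80
size 80, align 8
— Info2 —
@0: e [1B, align 1] → 1
+7 pad (align 8)
@8: d [8B, align 8] → 16
@16: g [16B, align 8] → 32
@32: h [1B, align 1] → 33
+7 pad (align 8)
@40: blocks [8B, align 8] → 48
@48: f [8B, align 8] → 56
@56: b [1B, align 1] → 57
+1 pad (align 2)
@58: c [26B, align 2] → 84
@84: size [4B, align 4] → 88
size 88, align 8
80 − 88 = -8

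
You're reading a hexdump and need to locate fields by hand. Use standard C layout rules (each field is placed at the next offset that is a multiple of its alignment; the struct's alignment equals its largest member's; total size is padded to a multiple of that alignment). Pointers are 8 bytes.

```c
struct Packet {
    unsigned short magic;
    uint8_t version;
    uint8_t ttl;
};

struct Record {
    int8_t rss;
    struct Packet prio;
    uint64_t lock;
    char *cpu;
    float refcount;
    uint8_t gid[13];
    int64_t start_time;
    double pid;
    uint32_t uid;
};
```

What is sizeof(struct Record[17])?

Packet: magic at 0 (size 2, align 2) → ends 2; version at 2 (size 1, align 1) → ends 3; ttl at 3 (size 1, align 1) → ends 4; total 4 bytes, alignment 2
rss at 0 (size 1, align 1) → ends 1
pad 1 to align 2 for prio
prio at 2 (size 4, align 2) → ends 6
pad 2 to align 8 for lock
lock at 8 (size 8, align 8) → ends 16
cpu at 16 (size 8, align 8) → ends 24
refcount at 24 (size 4, align 4) → ends 28
gid at 28 (size 13, align 1) → ends 41
pad 7 to align 8 for start_time
start_time at 48 (size 8, align 8) → ends 56
pid at 56 (size 8, align 8) → ends 64
uid at 64 (size 4, align 4) → ends 68
tail pad 4 to reach multiple of 8
total 72 bytes, alignment 8
array of 17: 17 × 72 = 1224

1224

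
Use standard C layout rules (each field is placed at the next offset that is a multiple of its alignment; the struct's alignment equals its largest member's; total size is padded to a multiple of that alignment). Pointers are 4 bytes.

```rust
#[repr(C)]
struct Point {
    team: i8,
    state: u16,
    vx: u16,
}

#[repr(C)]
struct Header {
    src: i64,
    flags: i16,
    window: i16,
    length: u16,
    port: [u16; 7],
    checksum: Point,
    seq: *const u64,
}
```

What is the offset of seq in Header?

Point: @0: team [1B, align 1] → 1; +1 pad (align 2); @2: state [2B, align 2] → 4; @4: vx [2B, align 2] → 6; size 6, align 2
@0: src [8B, align 8] → 8
@8: flags [2B, align 2] → 10
@10: window [2B, align 2] → 12
@12: length [2B, align 2] → 14
@14: port [14B, align 2] → 28
@28: checksum [6B, align 2] → 34
+2 pad (align 4)
@36: seq [4B, align 4] → 40

36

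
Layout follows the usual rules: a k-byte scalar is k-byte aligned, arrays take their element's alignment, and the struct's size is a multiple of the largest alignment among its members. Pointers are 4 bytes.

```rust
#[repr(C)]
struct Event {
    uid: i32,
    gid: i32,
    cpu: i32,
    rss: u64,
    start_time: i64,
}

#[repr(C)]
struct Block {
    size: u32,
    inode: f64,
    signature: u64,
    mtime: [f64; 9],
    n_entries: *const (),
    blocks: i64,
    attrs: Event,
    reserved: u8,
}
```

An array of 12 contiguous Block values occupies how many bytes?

Event: uid at 0 (size 4, align 4) → ends 4; gid at 4 (size 4, align 4) → ends 8; cpu at 8 (size 4, align 4) → ends 12; pad 4 to align 8 for rss; rss at 16 (size 8, align 8) → ends 24; start_time at 24 (size 8, align 8) → ends 32; total 32 bytes, alignment 8
size at 0 (size 4, align 4) → ends 4
pad 4 to align 8 for inode
inode at 8 (size 8, align 8) → ends 16
signature at 16 (size 8, align 8) → ends 24
mtime at 24 (size 72, align 8) → ends 96
n_entries at 96 (size 4, align 4) → ends 100
pad 4 to align 8 for blocks
blocks at 104 (size 8, align 8) → ends 112
attrs at 112 (size 32, align 8) → ends 144
reserved at 144 (size 1, align 1) → ends 145
tail pad 7 to reach multiple of 8
total 152 bytes, alignment 8
array of 12: 12 × 152 = 1824

1824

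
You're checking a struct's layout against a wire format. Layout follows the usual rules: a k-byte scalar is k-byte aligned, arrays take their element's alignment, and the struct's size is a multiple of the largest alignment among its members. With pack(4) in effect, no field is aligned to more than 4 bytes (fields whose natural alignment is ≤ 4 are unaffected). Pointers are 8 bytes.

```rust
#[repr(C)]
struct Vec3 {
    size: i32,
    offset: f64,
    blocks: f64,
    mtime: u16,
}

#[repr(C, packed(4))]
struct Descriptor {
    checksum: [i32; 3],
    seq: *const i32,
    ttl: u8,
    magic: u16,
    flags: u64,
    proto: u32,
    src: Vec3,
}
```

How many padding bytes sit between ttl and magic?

Vec3: @0: size [4B, align 4] → 4; +4 pad (align 8); @8: offset [8B, align 8] → 16; @16: blocks [8B, align 8] → 24; @24: mtime [2B, align 2] → 26; +6 tail pad (align 8); size 32, align 8
@0: checksum [12B, align 4] → 12
@12: seq [8B, align 4] → 20
@20: ttl [1B, align 1] → 21
+1 pad (align 2)
@22: magic [2B, align 2] → 24

1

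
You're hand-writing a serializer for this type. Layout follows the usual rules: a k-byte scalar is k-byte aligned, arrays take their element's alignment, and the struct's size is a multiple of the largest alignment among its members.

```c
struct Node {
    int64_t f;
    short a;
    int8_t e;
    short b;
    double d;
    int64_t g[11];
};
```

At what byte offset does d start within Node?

16

f at 0 (size 8, align 8) → ends 8
a at 8 (size 2, align 2) → ends 10
e at 10 (size 1, align 1) → ends 11
pad 1 to align 2 for b
b at 12 (size 2, align 2) → ends 14
pad 2 to align 8 for d
d at 16 (size 8, align 8) → ends 24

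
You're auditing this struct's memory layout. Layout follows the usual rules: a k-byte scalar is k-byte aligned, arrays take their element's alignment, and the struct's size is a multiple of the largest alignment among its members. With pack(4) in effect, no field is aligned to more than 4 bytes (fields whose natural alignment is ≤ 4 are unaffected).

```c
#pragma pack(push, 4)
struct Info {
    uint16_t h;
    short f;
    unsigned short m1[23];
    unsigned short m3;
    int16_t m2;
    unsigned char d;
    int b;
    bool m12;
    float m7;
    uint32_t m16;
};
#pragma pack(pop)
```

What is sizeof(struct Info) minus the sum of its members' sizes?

4

@0: h [2B, align 2] → 2
@2: f [2B, align 2] → 4
@4: m1 [46B, align 2] → 50
@50: m3 [2B, align 2] → 52
@52: m2 [2B, align 2] → 54
@54: d [1B, align 1] → 55
+1 pad (align 4)
@56: b [4B, align 4] → 60
@60: m12 [1B, align 1] → 61
+3 pad (align 4)
@64: m7 [4B, align 4] → 68
@68: m16 [4B, align 4] → 72
size 72, align 4
data bytes 68, size 72 → padding 4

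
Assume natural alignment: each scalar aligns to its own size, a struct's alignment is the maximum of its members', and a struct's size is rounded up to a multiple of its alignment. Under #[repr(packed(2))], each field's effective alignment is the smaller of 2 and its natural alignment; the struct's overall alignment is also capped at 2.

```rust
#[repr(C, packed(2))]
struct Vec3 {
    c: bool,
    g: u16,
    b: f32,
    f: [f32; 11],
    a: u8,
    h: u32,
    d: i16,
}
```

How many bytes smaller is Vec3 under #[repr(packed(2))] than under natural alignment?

natural layout:
  c at 0 (size 1, align 1) → ends 1
  pad 1 to align 2 for g
  g at 2 (size 2, align 2) → ends 4
  b at 4 (size 4, align 4) → ends 8
  f at 8 (size 44, align 4) → ends 52
  a at 52 (size 1, align 1) → ends 53
  pad 3 to align 4 for h
  h at 56 (size 4, align 4) → ends 60
  d at 60 (size 2, align 2) → ends 62
  tail pad 2 to reach multiple of 4
  total 64 bytes, alignment 4
packed(2) layout:
  c at 0 (size 1, align 1) → ends 1
  pad 1 to align 2 for g
  g at 2 (size 2, align 2) → ends 4
  b at 4 (size 4, align 2) → ends 8
  f at 8 (size 44, align 2) → ends 52
  a at 52 (size 1, align 1) → ends 53
  pad 1 to align 2 for h
  h at 54 (size 4, align 2) → ends 58
  d at 58 (size 2, align 2) → ends 60
  total 60 bytes, alignment 2
64 − 60 = 4

4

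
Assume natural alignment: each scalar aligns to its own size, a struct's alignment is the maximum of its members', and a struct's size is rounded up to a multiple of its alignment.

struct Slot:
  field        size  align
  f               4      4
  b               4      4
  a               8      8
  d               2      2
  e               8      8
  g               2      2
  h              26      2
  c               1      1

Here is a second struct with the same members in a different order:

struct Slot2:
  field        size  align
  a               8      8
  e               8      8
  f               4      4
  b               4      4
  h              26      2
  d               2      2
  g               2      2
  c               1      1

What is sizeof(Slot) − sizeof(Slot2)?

@0: f [4B, align 4] → 4
@4: b [4B, align 4] → 8
@8: a [8B, align 8] → 16
@16: d [2B, align 2] → 18
+6 pad (align 8)
@24: e [8B, align 8] → 32
@32: g [2B, align 2] → 34
@34: h [26B, align 2] → 60
@60: c [1B, align 1] → 61
+3 tail pad (align 8)
size 64, align 8
— Slot2 —
@0: a [8B, align 8] → 8
@8: e [8B, align 8] → 16
@16: f [4B, align 4] → 20
@20: b [4B, align 4] → 24
@24: h [26B, align 2] → 50
@50: d [2B, align 2] → 52
@52: g [2B, align 2] → 54
@54: c [1B, align 1] → 55
+1 tail pad (align 8)
size 56, align 8
64 − 56 = 8

8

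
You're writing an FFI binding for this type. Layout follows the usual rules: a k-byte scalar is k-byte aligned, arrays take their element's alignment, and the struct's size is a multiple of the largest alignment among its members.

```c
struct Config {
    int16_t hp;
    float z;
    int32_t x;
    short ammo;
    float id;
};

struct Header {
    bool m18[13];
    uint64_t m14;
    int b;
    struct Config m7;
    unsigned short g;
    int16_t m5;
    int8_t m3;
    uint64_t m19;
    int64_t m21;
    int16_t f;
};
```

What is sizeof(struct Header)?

Config: @0: hp [2B, align 2] → 2; +2 pad (align 4); @4: z [4B, align 4] → 8; @8: x [4B, align 4] → 12; @12: ammo [2B, align 2] → 14; +2 pad (align 4); @16: id [4B, align 4] → 20; size 20, align 4
@0: m18 [13B, align 1] → 13
+3 pad (align 8)
@16: m14 [8B, align 8] → 24
@24: b [4B, align 4] → 28
@28: m7 [20B, align 4] → 48
@48: g [2B, align 2] → 50
@50: m5 [2B, align 2] → 52
@52: m3 [1B, align 1] → 53
+3 pad (align 8)
@56: m19 [8B, align 8] → 64
@64: m21 [8B, align 8] → 72
@72: f [2B, align 2] → 74
+6 tail pad (align 8)
size 80, align 8

80 bytes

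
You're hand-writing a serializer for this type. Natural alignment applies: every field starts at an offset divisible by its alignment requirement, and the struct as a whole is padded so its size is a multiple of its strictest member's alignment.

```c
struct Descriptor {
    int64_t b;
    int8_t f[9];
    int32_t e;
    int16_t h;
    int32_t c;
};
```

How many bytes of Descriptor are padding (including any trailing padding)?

5

0..8  b  (8B, 8-aligned)
8..17  f  (9B, 1-aligned)
17..20  -- padding (3B)
20..24  e  (4B, 4-aligned)
24..26  h  (2B, 2-aligned)
26..28  -- padding (2B)
28..32  c  (4B, 4-aligned)
sizeof = 32, alignof = 8
data bytes 27, size 32 → padding 5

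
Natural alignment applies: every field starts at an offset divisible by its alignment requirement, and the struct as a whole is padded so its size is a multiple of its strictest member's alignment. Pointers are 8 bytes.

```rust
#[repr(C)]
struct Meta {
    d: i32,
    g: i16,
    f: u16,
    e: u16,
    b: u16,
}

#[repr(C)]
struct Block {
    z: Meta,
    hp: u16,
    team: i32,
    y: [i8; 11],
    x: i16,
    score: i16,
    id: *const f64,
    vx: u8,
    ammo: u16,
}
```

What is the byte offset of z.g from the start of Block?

Meta: 0..4  d  (4B, 4-aligned); 4..6  g  (2B, 2-aligned); 6..8  f  (2B, 2-aligned); 8..10  e  (2B, 2-aligned); 10..12  b  (2B, 2-aligned); sizeof = 12, alignof = 4
0..12  z  (12B, 4-aligned)
within Meta: g at 4
0 + 4 = 4

4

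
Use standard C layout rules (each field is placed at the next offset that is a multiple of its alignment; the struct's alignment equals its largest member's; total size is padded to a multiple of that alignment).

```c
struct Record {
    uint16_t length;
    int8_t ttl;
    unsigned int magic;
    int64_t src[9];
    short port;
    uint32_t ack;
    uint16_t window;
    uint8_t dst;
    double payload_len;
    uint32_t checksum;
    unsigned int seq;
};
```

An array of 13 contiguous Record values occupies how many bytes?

1456

0..2  length  (2B, 2-aligned)
2..3  ttl  (1B, 1-aligned)
3..4  -- padding (1B)
4..8  magic  (4B, 4-aligned)
8..80  src  (72B, 8-aligned)
80..82  port  (2B, 2-aligned)
82..84  -- padding (2B)
84..88  ack  (4B, 4-aligned)
88..90  window  (2B, 2-aligned)
90..91  dst  (1B, 1-aligned)
91..96  -- padding (5B)
96..104  payload_len  (8B, 8-aligned)
104..108  checksum  (4B, 4-aligned)
108..112  seq  (4B, 4-aligned)
sizeof = 112, alignof = 8
array of 13: 13 × 112 = 1456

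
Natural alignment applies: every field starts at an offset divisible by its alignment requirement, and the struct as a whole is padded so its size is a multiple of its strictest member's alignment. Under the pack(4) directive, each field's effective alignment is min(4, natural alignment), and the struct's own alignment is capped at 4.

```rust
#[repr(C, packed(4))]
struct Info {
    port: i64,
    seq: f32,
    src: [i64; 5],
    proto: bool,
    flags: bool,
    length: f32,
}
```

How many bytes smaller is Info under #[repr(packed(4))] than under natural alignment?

natural layout:
  port at 0 (size 8, align 8) → ends 8
  seq at 8 (size 4, align 4) → ends 12
  pad 4 to align 8 for src
  src at 16 (size 40, align 8) → ends 56
  proto at 56 (size 1, align 1) → ends 57
  flags at 57 (size 1, align 1) → ends 58
  pad 2 to align 4 for length
  length at 60 (size 4, align 4) → ends 64
  total 64 bytes, alignment 8
packed(4) layout:
  port at 0 (size 8, align 4) → ends 8
  seq at 8 (size 4, align 4) → ends 12
  src at 12 (size 40, align 4) → ends 52
  proto at 52 (size 1, align 1) → ends 53
  flags at 53 (size 1, align 1) → ends 54
  pad 2 to align 4 for length
  length at 56 (size 4, align 4) → ends 60
  total 60 bytes, alignment 4
64 − 60 = 4

4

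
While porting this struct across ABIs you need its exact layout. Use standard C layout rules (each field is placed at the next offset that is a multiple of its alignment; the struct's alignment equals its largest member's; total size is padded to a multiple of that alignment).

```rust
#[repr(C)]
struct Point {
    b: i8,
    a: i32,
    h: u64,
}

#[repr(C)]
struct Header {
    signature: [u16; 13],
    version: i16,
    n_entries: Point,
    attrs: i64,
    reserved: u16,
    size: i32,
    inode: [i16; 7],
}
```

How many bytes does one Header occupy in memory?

80 bytes

Point: @0: b [1B, align 1] → 1; +3 pad (align 4); @4: a [4B, align 4] → 8; @8: h [8B, align 8] → 16; size 16, align 8
@0: signature [26B, align 2] → 26
@26: version [2B, align 2] → 28
+4 pad (align 8)
@32: n_entries [16B, align 8] → 48
@48: attrs [8B, align 8] → 56
@56: reserved [2B, align 2] → 58
+2 pad (align 4)
@60: size [4B, align 4] → 64
@64: inode [14B, align 2] → 78
+2 tail pad (align 8)
size 80, align 8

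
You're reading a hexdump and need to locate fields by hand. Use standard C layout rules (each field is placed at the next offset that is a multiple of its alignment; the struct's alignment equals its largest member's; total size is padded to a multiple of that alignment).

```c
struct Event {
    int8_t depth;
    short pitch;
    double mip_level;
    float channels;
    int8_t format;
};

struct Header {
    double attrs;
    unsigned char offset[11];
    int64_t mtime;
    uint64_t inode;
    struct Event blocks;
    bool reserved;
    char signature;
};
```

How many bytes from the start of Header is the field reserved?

Event: depth at 0 (size 1, align 1) → ends 1; pad 1 to align 2 for pitch; pitch at 2 (size 2, align 2) → ends 4; pad 4 to align 8 for mip_level; mip_level at 8 (size 8, align 8) → ends 16; channels at 16 (size 4, align 4) → ends 20; format at 20 (size 1, align 1) → ends 21; tail pad 3 to reach multiple of 8; total 24 bytes, alignment 8
attrs at 0 (size 8, align 8) → ends 8
offset at 8 (size 11, align 1) → ends 19
pad 5 to align 8 for mtime
mtime at 24 (size 8, align 8) → ends 32
inode at 32 (size 8, align 8) → ends 40
blocks at 40 (size 24, align 8) → ends 64
reserved at 64 (size 1, align 1) → ends 65

64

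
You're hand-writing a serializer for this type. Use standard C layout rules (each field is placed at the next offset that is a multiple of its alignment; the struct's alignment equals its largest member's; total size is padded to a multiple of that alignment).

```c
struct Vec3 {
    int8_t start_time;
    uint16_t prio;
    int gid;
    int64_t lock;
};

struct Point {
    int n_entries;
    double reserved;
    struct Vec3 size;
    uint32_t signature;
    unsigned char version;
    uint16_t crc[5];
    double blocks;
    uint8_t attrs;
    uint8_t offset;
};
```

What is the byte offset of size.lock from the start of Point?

24

Vec3: @0: start_time [1B, align 1] → 1; +1 pad (align 2); @2: prio [2B, align 2] → 4; @4: gid [4B, align 4] → 8; @8: lock [8B, align 8] → 16; size 16, align 8
@0: n_entries [4B, align 4] → 4
+4 pad (align 8)
@8: reserved [8B, align 8] → 16
@16: size [16B, align 8] → 32
within Vec3: lock at 8
16 + 8 = 24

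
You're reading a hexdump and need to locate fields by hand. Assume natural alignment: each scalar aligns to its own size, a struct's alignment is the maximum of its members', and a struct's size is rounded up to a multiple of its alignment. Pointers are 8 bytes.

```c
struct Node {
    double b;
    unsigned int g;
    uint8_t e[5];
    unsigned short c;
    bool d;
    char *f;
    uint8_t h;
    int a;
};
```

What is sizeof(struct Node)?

b at 0 (size 8, align 8) → ends 8
g at 8 (size 4, align 4) → ends 12
e at 12 (size 5, align 1) → ends 17
pad 1 to align 2 for c
c at 18 (size 2, align 2) → ends 20
d at 20 (size 1, align 1) → ends 21
pad 3 to align 8 for f
f at 24 (size 8, align 8) → ends 32
h at 32 (size 1, align 1) → ends 33
pad 3 to align 4 for a
a at 36 (size 4, align 4) → ends 40
total 40 bytes, alignment 8

40 bytes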